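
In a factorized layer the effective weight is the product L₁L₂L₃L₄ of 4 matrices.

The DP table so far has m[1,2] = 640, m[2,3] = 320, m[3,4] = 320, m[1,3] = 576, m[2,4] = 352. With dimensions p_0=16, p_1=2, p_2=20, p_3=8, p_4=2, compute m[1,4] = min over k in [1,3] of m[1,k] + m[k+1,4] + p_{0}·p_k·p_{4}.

m[1,4] = min over k∈[1,3] of m[1,k]+m[k+1,4]+p_{0}·p_k·p_{4}.
k=1: 0 + 352 + 16·2·2 = 416; k=2: 640 + 320 + 16·20·2 = 1600; k=3: 576 + 0 + 16·8·2 = 832.
Minimum: 416 at k=1.

416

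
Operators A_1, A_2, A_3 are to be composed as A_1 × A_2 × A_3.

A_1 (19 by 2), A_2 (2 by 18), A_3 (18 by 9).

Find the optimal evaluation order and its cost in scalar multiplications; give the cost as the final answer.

666

(A_1 × (A_2 × A_3)): cost 666.
((A_1 × A_2) × A_3): cost 3762.
Optimal: (A_1 × (A_2 × A_3)) with cost 666.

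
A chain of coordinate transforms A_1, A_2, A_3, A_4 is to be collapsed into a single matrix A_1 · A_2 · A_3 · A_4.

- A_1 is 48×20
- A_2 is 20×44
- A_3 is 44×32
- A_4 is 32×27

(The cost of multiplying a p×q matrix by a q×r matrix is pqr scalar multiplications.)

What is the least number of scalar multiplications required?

71360

Adjacent pairs: A_1A_2 = 48·20·44 = 42240; A_2A_3 = 20·44·32 = 28160; A_3A_4 = 44·32·27 = 38016.
Length 3: A_1..A_3: k=1: 0+28160+48·20·32=58880; k=2: 42240+0+48·44·32=109824 → min 58880 | A_2..A_4: k=2: 0+38016+20·44·27=61776; k=3: 28160+0+20·32·27=45440 → min 45440.
Length 4: A_1..A_4: k=1: 0+45440+48·20·27=71360; k=2: 42240+38016+48·44·27=137280; k=3: 58880+0+48·32·27=100352 → min 71360.
Optimal order: (A_1 · ((A_2 · A_3) · A_4)) with cost 71360.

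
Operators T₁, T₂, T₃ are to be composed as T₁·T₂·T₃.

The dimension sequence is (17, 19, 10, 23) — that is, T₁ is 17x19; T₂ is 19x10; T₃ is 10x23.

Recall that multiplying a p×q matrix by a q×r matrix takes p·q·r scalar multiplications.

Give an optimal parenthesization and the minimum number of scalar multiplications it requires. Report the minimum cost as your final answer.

7140

(T₁·(T₂·T₃)): cost 11799.
((T₁·T₂)·T₃): cost 7140.
Optimal: ((T₁·T₂)·T₃) with cost 7140.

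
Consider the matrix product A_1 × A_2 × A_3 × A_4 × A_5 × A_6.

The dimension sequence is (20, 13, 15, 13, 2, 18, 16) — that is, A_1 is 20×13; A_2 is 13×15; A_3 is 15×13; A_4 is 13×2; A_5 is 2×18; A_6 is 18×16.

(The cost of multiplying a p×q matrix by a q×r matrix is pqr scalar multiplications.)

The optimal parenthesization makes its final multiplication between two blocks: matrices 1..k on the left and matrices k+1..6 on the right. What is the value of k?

Adjacent pairs: A_1A_2 = 20·13·15 = 3900; A_2A_3 = 13·15·13 = 2535; A_3A_4 = 15·13·2 = 390; A_4A_5 = 13·2·18 = 468; A_5A_6 = 2·18·16 = 576.
Length 3: A_1..A_3: k=1: 0+2535+20·13·13=5915; k=2: 3900+0+20·15·13=7800 → min 5915 | A_2..A_4: k=2: 0+390+13·15·2=780; k=3: 2535+0+13·13·2=2873 → min 780 | A_3..A_5: k=3: 0+468+15·13·18=3978; k=4: 390+0+15·2·18=930 → min 930 | A_4..A_6: k=4: 0+576+13·2·16=992; k=5: 468+0+13·18·16=4212 → min 992.
Length 4: A_1..A_4: k=1: 0+780+20·13·2=1300; k=2: 3900+390+20·15·2=4890; k=3: 5915+0+20·13·2=6435 → min 1300 | A_2..A_5: k=2: 0+930+13·15·18=4440; k=3: 2535+468+13·13·18=6045; k=4: 780+0+13·2·18=1248 → min 1248 | A_3..A_6: k=3: 0+992+15·13·16=4112; k=4: 390+576+15·2·16=1446; k=5: 930+0+15·18·16=5250 → min 1446.
Length 5: A_1..A_5: k=1: 0+1248+20·13·18=5928; k=2: 3900+930+20·15·18=10230; k=3: 5915+468+20·13·18=11063; k=4: 1300+0+20·2·18=2020 → min 2020 | A_2..A_6: k=2: 0+1446+13·15·16=4566; k=3: 2535+992+13·13·16=6231; k=4: 780+576+13·2·16=1772; k=5: 1248+0+13·18·16=4992 → min 1772.
Top-level splits: k=1: (A_1..A_1)·(A_2..A_6) → 0+1772+20·13·16 = 5932; k=2: (A_1..A_2)·(A_3..A_6) → 3900+1446+20·15·16 = 10146; k=3: (A_1..A_3)·(A_4..A_6) → 5915+992+20·13·16 = 11067; k=4: (A_1..A_4)·(A_5..A_6) → 1300+576+20·2·16 = 2516; k=5: (A_1..A_5)·(A_6..A_6) → 2020+0+20·18·16 = 7780.
Best split is after A_4, i.e. k = 4.

4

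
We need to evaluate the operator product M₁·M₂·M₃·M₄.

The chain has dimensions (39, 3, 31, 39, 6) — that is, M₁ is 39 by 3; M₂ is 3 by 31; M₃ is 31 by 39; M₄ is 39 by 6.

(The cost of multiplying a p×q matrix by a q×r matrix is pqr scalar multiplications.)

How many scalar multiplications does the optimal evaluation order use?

Adjacent pairs: M₁M₂ = 39·3·31 = 3627; M₂M₃ = 3·31·39 = 3627; M₃M₄ = 31·39·6 = 7254.
Length 3: M₁..M₃: k=1: 0+3627+39·3·39=8190; k=2: 3627+0+39·31·39=50778 → min 8190 | M₂..M₄: k=2: 0+7254+3·31·6=7812; k=3: 3627+0+3·39·6=4329 → min 4329.
Length 4: M₁..M₄: k=1: 0+4329+39·3·6=5031; k=2: 3627+7254+39·31·6=18135; k=3: 8190+0+39·39·6=17316 → min 5031.
Optimal order: (M₁·((M₂·M₃)·M₄)) with cost 5031.

5031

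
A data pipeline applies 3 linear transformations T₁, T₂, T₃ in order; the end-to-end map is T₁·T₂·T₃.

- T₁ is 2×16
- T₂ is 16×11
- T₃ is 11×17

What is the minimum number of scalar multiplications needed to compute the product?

726

Order (T₁·(T₂·T₃)): (T₂·T₃): 16×11 by 11×17 → 16×17, cost 16·11·17 = 2992; (T₁·(T₂·T₃)): 2×16 by 16×17 → 2×17, cost 2·16·17 = 544; cumulative 3536. Total 3536.
Order ((T₁·T₂)·T₃): (T₁·T₂): 2×16 by 16×11 → 2×11, cost 2·16·11 = 352; ((T₁·T₂)·T₃): 2×11 by 11×17 → 2×17, cost 2·11·17 = 374; cumulative 726. Total 726.
Minimum: 726.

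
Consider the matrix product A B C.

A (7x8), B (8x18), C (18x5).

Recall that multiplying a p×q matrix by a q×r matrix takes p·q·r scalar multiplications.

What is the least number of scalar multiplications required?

1000

Order (A (B C)): (B C): 8×18 by 18×5 → 8×5, cost 8·18·5 = 720; (A (B C)): 7×8 by 8×5 → 7×5, cost 7·8·5 = 280; cumulative 1000. Total 1000.
Order ((A B) C): (A B): 7×8 by 8×18 → 7×18, cost 7·8·18 = 1008; ((A B) C): 7×18 by 18×5 → 7×5, cost 7·18·5 = 630; cumulative 1638. Total 1638.
Minimum: 1000.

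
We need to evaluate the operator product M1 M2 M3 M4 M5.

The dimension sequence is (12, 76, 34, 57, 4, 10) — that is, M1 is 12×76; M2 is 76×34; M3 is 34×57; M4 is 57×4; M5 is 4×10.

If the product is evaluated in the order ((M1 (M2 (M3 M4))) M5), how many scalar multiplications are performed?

(M3 M4): 34×57 by 57×4 → 34×4, cost 34·57·4 = 7752
(M2 (M3 M4)): 76×34 by 34×4 → 76×4, cost 76·34·4 = 10336; cumulative 18088
(M1 (M2 (M3 M4))): 12×76 by 76×4 → 12×4, cost 12·76·4 = 3648; cumulative 21736
((M1 (M2 (M3 M4))) M5): 12×4 by 4×10 → 12×10, cost 12·4·10 = 480; cumulative 22216
Total: 22216 scalar multiplications.

22216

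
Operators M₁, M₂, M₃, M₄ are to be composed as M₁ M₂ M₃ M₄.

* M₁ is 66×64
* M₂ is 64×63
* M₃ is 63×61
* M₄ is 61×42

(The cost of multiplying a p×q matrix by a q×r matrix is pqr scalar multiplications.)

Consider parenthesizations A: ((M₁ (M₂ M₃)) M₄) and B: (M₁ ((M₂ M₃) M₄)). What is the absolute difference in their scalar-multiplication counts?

Order A = ((M₁ (M₂ M₃)) M₄): (M₂ M₃): 64×63 by 63×61 → 64×61, cost 64·63·61 = 245952; (M₁ (M₂ M₃)): 66×64 by 64×61 → 66×61, cost 66·64·61 = 257664; cumulative 503616; ((M₁ (M₂ M₃)) M₄): 66×61 by 61×42 → 66×42, cost 66·61·42 = 169092; cumulative 672708. Total 672708.
Order B = (M₁ ((M₂ M₃) M₄)): (M₂ M₃): 64×63 by 63×61 → 64×61, cost 64·63·61 = 245952; ((M₂ M₃) M₄): 64×61 by 61×42 → 64×42, cost 64·61·42 = 163968; cumulative 409920; (M₁ ((M₂ M₃) M₄)): 66×64 by 64×42 → 66×42, cost 66·64·42 = 177408; cumulative 587328. Total 587328.
Difference: |672708 − 587328| = 85380.

85380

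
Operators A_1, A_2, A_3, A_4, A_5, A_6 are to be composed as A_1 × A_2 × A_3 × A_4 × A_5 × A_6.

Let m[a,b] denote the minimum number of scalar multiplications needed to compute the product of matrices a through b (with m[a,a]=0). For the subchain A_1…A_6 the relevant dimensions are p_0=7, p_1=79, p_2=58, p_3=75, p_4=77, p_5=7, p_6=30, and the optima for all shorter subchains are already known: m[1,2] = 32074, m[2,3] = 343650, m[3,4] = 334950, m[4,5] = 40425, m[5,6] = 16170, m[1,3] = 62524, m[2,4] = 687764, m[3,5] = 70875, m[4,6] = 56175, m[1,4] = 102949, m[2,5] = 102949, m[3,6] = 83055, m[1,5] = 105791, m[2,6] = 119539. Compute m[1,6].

107261

m[1,6] = min over k∈[1,5] of m[1,k]+m[k+1,6]+p_{0}·p_k·p_{6}.
k=1: 0 + 119539 + 7·79·30 = 136129; k=2: 32074 + 83055 + 7·58·30 = 127309; k=3: 62524 + 56175 + 7·75·30 = 134449; k=4: 102949 + 16170 + 7·77·30 = 135289; k=5: 105791 + 0 + 7·7·30 = 107261.
Minimum: 107261 at k=5.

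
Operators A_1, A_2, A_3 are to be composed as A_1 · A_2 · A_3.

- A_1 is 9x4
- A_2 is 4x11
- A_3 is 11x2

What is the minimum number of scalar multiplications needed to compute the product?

Order (A_1 · (A_2 · A_3)): (A_2 · A_3): 4×11 by 11×2 → 4×2, cost 4·11·2 = 88; (A_1 · (A_2 · A_3)): 9×4 by 4×2 → 9×2, cost 9·4·2 = 72; cumulative 160. Total 160.
Order ((A_1 · A_2) · A_3): (A_1 · A_2): 9×4 by 4×11 → 9×11, cost 9·4·11 = 396; ((A_1 · A_2) · A_3): 9×11 by 11×2 → 9×2, cost 9·11·2 = 198; cumulative 594. Total 594.
Minimum: 160.

160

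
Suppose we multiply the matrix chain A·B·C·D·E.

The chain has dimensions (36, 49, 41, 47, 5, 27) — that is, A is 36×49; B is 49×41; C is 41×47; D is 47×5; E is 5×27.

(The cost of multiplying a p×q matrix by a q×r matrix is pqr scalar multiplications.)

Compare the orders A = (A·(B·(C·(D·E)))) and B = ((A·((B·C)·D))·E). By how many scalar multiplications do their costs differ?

Order A = (A·(B·(C·(D·E)))): (D·E): 47×5 by 5×27 → 47×27, cost 47·5·27 = 6345; (C·(D·E)): 41×47 by 47×27 → 41×27, cost 41·47·27 = 52029; cumulative 58374; (B·(C·(D·E))): 49×41 by 41×27 → 49×27, cost 49·41·27 = 54243; cumulative 112617; (A·(B·(C·(D·E)))): 36×49 by 49×27 → 36×27, cost 36·49·27 = 47628; cumulative 160245. Total 160245.
Order B = ((A·((B·C)·D))·E): (B·C): 49×41 by 41×47 → 49×47, cost 49·41·47 = 94423; ((B·C)·D): 49×47 by 47×5 → 49×5, cost 49·47·5 = 11515; cumulative 105938; (A·((B·C)·D)): 36×49 by 49×5 → 36×5, cost 36·49·5 = 8820; cumulative 114758; ((A·((B·C)·D))·E): 36×5 by 5×27 → 36×27, cost 36·5·27 = 4860; cumulative 119618. Total 119618.
Difference: |160245 − 119618| = 40627.

40627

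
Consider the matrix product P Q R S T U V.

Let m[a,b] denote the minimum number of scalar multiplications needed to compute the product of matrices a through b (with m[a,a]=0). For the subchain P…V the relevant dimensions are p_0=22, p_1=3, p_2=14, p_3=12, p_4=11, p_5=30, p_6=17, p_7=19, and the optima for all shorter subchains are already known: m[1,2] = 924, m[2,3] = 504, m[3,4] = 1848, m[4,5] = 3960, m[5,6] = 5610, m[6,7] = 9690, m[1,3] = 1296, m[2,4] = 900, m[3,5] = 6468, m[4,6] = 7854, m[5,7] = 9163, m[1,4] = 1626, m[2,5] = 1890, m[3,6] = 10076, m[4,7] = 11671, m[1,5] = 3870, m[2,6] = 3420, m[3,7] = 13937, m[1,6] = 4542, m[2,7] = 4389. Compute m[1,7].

m[1,7] = min over k∈[1,6] of m[1,k]+m[k+1,7]+p_{0}·p_k·p_{7}.
k=1: 0 + 4389 + 22·3·19 = 5643; k=2: 924 + 13937 + 22·14·19 = 20713; k=3: 1296 + 11671 + 22·12·19 = 17983; k=4: 1626 + 9163 + 22·11·19 = 15387; k=5: 3870 + 9690 + 22·30·19 = 26100; k=6: 4542 + 0 + 22·17·19 = 11648.
Minimum: 5643 at k=1.

5643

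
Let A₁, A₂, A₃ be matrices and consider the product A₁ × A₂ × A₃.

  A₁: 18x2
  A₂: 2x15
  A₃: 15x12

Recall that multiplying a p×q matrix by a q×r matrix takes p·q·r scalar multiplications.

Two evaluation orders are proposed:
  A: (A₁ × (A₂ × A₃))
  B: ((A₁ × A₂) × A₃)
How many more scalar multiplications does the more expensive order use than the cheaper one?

2988

Order A = (A₁ × (A₂ × A₃)): (A₂ × A₃): 2×15 by 15×12 → 2×12, cost 2·15·12 = 360; (A₁ × (A₂ × A₃)): 18×2 by 2×12 → 18×12, cost 18·2·12 = 432; cumulative 792. Total 792.
Order B = ((A₁ × A₂) × A₃): (A₁ × A₂): 18×2 by 2×15 → 18×15, cost 18·2·15 = 540; ((A₁ × A₂) × A₃): 18×15 by 15×12 → 18×12, cost 18·15·12 = 3240; cumulative 3780. Total 3780.
Difference: |792 − 3780| = 2988.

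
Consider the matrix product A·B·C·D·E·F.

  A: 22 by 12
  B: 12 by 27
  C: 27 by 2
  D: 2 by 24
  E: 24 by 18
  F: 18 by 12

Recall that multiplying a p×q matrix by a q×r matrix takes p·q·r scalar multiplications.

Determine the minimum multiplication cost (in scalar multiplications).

Adjacent pairs: AB = 22·12·27 = 7128; BC = 12·27·2 = 648; CD = 27·2·24 = 1296; DE = 2·24·18 = 864; EF = 24·18·12 = 5184.
Length 3: A..C: k=1: 0+648+22·12·2=1176; k=2: 7128+0+22·27·2=8316 → min 1176 | B..D: k=2: 0+1296+12·27·24=9072; k=3: 648+0+12·2·24=1224 → min 1224 | C..E: k=3: 0+864+27·2·18=1836; k=4: 1296+0+27·24·18=12960 → min 1836 | D..F: k=4: 0+5184+2·24·12=5760; k=5: 864+0+2·18·12=1296 → min 1296.
Length 4: A..D: k=1: 0+1224+22·12·24=7560; k=2: 7128+1296+22·27·24=22680; k=3: 1176+0+22·2·24=2232 → min 2232 | B..E: k=2: 0+1836+12·27·18=7668; k=3: 648+864+12·2·18=1944; k=4: 1224+0+12·24·18=6408 → min 1944 | C..F: k=3: 0+1296+27·2·12=1944; k=4: 1296+5184+27·24·12=14256; k=5: 1836+0+27·18·12=7668 → min 1944.
Length 5: A..E: k=1: 0+1944+22·12·18=6696; k=2: 7128+1836+22·27·18=19656; k=3: 1176+864+22·2·18=2832; k=4: 2232+0+22·24·18=11736 → min 2832 | B..F: k=2: 0+1944+12·27·12=5832; k=3: 648+1296+12·2·12=2232; k=4: 1224+5184+12·24·12=9864; k=5: 1944+0+12·18·12=4536 → min 2232.
Length 6: A..F: k=1: 0+2232+22·12·12=5400; k=2: 7128+1944+22·27·12=16200; k=3: 1176+1296+22·2·12=3000; k=4: 2232+5184+22·24·12=13752; k=5: 2832+0+22·18·12=7584 → min 3000.
Optimal order: ((A·(B·C))·((D·E)·F)) with cost 3000.

3000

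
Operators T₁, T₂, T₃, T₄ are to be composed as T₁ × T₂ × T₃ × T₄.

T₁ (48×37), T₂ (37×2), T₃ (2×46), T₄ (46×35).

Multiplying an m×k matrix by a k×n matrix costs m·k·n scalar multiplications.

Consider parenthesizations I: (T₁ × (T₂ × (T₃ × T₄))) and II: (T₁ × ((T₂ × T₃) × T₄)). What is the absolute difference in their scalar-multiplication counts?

57164

Order I = (T₁ × (T₂ × (T₃ × T₄))): (T₃ × T₄): 2×46 by 46×35 → 2×35, cost 2·46·35 = 3220; (T₂ × (T₃ × T₄)): 37×2 by 2×35 → 37×35, cost 37·2·35 = 2590; cumulative 5810; (T₁ × (T₂ × (T₃ × T₄))): 48×37 by 37×35 → 48×35, cost 48·37·35 = 62160; cumulative 67970. Total 67970.
Order II = (T₁ × ((T₂ × T₃) × T₄)): (T₂ × T₃): 37×2 by 2×46 → 37×46, cost 37·2·46 = 3404; ((T₂ × T₃) × T₄): 37×46 by 46×35 → 37×35, cost 37·46·35 = 59570; cumulative 62974; (T₁ × ((T₂ × T₃) × T₄)): 48×37 by 37×35 → 48×35, cost 48·37·35 = 62160; cumulative 125134. Total 125134.
Difference: |67970 − 125134| = 57164.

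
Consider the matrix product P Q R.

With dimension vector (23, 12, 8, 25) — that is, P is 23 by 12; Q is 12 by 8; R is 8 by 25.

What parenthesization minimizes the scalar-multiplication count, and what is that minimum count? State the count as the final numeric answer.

6808

(P (Q R)): cost 9300.
((P Q) R): cost 6808.
Optimal: ((P Q) R) with cost 6808.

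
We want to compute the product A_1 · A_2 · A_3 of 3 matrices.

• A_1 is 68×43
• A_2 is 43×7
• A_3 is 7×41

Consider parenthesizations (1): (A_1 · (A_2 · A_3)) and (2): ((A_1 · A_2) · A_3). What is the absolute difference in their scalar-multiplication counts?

92241

Order (1) = (A_1 · (A_2 · A_3)): (A_2 · A_3): 43×7 by 7×41 → 43×41, cost 43·7·41 = 12341; (A_1 · (A_2 · A_3)): 68×43 by 43×41 → 68×41, cost 68·43·41 = 119884; cumulative 132225. Total 132225.
Order (2) = ((A_1 · A_2) · A_3): (A_1 · A_2): 68×43 by 43×7 → 68×7, cost 68·43·7 = 20468; ((A_1 · A_2) · A_3): 68×7 by 7×41 → 68×41, cost 68·7·41 = 19516; cumulative 39984. Total 39984.
Difference: |132225 − 39984| = 92241.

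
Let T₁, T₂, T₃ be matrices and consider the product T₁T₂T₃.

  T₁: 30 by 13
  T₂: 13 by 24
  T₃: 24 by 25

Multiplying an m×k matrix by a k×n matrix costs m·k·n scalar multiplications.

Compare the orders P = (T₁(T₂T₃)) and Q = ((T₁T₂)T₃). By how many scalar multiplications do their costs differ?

9810

Order P = (T₁(T₂T₃)): (T₂T₃): 13×24 by 24×25 → 13×25, cost 13·24·25 = 7800; (T₁(T₂T₃)): 30×13 by 13×25 → 30×25, cost 30·13·25 = 9750; cumulative 17550. Total 17550.
Order Q = ((T₁T₂)T₃): (T₁T₂): 30×13 by 13×24 → 30×24, cost 30·13·24 = 9360; ((T₁T₂)T₃): 30×24 by 24×25 → 30×25, cost 30·24·25 = 18000; cumulative 27360. Total 27360.
Difference: |17550 − 27360| = 9810.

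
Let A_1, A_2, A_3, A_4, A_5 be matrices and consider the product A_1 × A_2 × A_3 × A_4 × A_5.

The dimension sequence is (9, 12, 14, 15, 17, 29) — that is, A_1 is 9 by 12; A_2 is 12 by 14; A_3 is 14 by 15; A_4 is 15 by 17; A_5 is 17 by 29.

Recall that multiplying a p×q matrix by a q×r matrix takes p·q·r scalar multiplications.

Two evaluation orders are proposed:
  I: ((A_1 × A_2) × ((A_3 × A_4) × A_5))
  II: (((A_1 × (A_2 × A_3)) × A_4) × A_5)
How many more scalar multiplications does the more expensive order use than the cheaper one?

Order I = ((A_1 × A_2) × ((A_3 × A_4) × A_5)): (A_1 × A_2): 9×12 by 12×14 → 9×14, cost 9·12·14 = 1512; (A_3 × A_4): 14×15 by 15×17 → 14×17, cost 14·15·17 = 3570; ((A_3 × A_4) × A_5): 14×17 by 17×29 → 14×29, cost 14·17·29 = 6902; cumulative 10472; ((A_1 × A_2) × ((A_3 × A_4) × A_5)): 9×14 by 14×29 → 9×29, cost 9·14·29 = 3654; cumulative 15638. Total 15638.
Order II = (((A_1 × (A_2 × A_3)) × A_4) × A_5): (A_2 × A_3): 12×14 by 14×15 → 12×15, cost 12·14·15 = 2520; (A_1 × (A_2 × A_3)): 9×12 by 12×15 → 9×15, cost 9·12·15 = 1620; cumulative 4140; ((A_1 × (A_2 × A_3)) × A_4): 9×15 by 15×17 → 9×17, cost 9·15·17 = 2295; cumulative 6435; (((A_1 × (A_2 × A_3)) × A_4) × A_5): 9×17 by 17×29 → 9×29, cost 9·17·29 = 4437; cumulative 10872. Total 10872.
Difference: |15638 − 10872| = 4766.

4766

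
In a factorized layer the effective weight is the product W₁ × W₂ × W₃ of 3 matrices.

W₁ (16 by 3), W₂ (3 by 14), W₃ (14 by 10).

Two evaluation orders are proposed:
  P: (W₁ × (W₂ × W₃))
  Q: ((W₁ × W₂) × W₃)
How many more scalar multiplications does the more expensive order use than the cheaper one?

Order P = (W₁ × (W₂ × W₃)): (W₂ × W₃): 3×14 by 14×10 → 3×10, cost 3·14·10 = 420; (W₁ × (W₂ × W₃)): 16×3 by 3×10 → 16×10, cost 16·3·10 = 480; cumulative 900. Total 900.
Order Q = ((W₁ × W₂) × W₃): (W₁ × W₂): 16×3 by 3×14 → 16×14, cost 16·3·14 = 672; ((W₁ × W₂) × W₃): 16×14 by 14×10 → 16×10, cost 16·14·10 = 2240; cumulative 2912. Total 2912.
Difference: |900 − 2912| = 2012.

2012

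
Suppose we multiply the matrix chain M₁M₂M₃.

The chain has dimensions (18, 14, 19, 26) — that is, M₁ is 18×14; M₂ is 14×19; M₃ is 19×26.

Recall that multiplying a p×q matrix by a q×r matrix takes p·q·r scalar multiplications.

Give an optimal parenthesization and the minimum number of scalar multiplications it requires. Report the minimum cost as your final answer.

(M₁(M₂M₃)): cost 13468.
((M₁M₂)M₃): cost 13680.
Optimal: (M₁(M₂M₃)) with cost 13468.

13468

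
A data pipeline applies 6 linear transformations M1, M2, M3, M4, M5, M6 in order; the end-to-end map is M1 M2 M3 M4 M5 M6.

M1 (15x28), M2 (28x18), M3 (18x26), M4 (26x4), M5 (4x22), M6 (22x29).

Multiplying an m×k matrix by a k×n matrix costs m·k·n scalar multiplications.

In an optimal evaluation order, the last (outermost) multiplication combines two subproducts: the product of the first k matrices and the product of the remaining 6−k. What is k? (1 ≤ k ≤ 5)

4

Adjacent pairs: M1M2 = 15·28·18 = 7560; M2M3 = 28·18·26 = 13104; M3M4 = 18·26·4 = 1872; M4M5 = 26·4·22 = 2288; M5M6 = 4·22·29 = 2552.
Length 3: M1..M3: k=1: 0+13104+15·28·26=24024; k=2: 7560+0+15·18·26=14580 → min 14580 | M2..M4: k=2: 0+1872+28·18·4=3888; k=3: 13104+0+28·26·4=16016 → min 3888 | M3..M5: k=3: 0+2288+18·26·22=12584; k=4: 1872+0+18·4·22=3456 → min 3456 | M4..M6: k=4: 0+2552+26·4·29=5568; k=5: 2288+0+26·22·29=18876 → min 5568.
Length 4: M1..M4: k=1: 0+3888+15·28·4=5568; k=2: 7560+1872+15·18·4=10512; k=3: 14580+0+15·26·4=16140 → min 5568 | M2..M5: k=2: 0+3456+28·18·22=14544; k=3: 13104+2288+28·26·22=31408; k=4: 3888+0+28·4·22=6352 → min 6352 | M3..M6: k=3: 0+5568+18·26·29=19140; k=4: 1872+2552+18·4·29=6512; k=5: 3456+0+18·22·29=14940 → min 6512.
Length 5: M1..M5: k=1: 0+6352+15·28·22=15592; k=2: 7560+3456+15·18·22=16956; k=3: 14580+2288+15·26·22=25448; k=4: 5568+0+15·4·22=6888 → min 6888 | M2..M6: k=2: 0+6512+28·18·29=21128; k=3: 13104+5568+28·26·29=39784; k=4: 3888+2552+28·4·29=9688; k=5: 6352+0+28·22·29=24216 → min 9688.
Top-level splits: k=1: (M1..M1)·(M2..M6) → 0+9688+15·28·29 = 21868; k=2: (M1..M2)·(M3..M6) → 7560+6512+15·18·29 = 21902; k=3: (M1..M3)·(M4..M6) → 14580+5568+15·26·29 = 31458; k=4: (M1..M4)·(M5..M6) → 5568+2552+15·4·29 = 9860; k=5: (M1..M5)·(M6..M6) → 6888+0+15·22·29 = 16458.
Best split is after M4, i.e. k = 4.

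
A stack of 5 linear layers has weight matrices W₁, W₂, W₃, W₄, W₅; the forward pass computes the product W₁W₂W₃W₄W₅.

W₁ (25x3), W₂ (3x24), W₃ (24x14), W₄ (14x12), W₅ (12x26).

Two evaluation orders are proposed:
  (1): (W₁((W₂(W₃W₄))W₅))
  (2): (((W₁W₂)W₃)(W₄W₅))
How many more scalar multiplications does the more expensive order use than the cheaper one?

Order (1) = (W₁((W₂(W₃W₄))W₅)): (W₃W₄): 24×14 by 14×12 → 24×12, cost 24·14·12 = 4032; (W₂(W₃W₄)): 3×24 by 24×12 → 3×12, cost 3·24·12 = 864; cumulative 4896; ((W₂(W₃W₄))W₅): 3×12 by 12×26 → 3×26, cost 3·12·26 = 936; cumulative 5832; (W₁((W₂(W₃W₄))W₅)): 25×3 by 3×26 → 25×26, cost 25·3·26 = 1950; cumulative 7782. Total 7782.
Order (2) = (((W₁W₂)W₃)(W₄W₅)): (W₁W₂): 25×3 by 3×24 → 25×24, cost 25·3·24 = 1800; ((W₁W₂)W₃): 25×24 by 24×14 → 25×14, cost 25·24·14 = 8400; cumulative 10200; (W₄W₅): 14×12 by 12×26 → 14×26, cost 14·12·26 = 4368; (((W₁W₂)W₃)(W₄W₅)): 25×14 by 14×26 → 25×26, cost 25·14·26 = 9100; cumulative 23668. Total 23668.
Difference: |7782 − 23668| = 15886.

15886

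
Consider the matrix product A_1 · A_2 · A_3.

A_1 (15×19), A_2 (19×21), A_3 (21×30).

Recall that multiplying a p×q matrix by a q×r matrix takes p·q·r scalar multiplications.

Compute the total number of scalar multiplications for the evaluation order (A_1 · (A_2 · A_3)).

20520

(A_2 · A_3): 19×21 by 21×30 → 19×30, cost 19·21·30 = 11970
(A_1 · (A_2 · A_3)): 15×19 by 19×30 → 15×30, cost 15·19·30 = 8550; cumulative 20520
Total: 20520 scalar multiplications.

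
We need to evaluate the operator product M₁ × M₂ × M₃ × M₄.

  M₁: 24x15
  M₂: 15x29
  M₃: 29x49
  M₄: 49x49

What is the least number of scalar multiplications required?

Adjacent pairs: M₁M₂ = 24·15·29 = 10440; M₂M₃ = 15·29·49 = 21315; M₃M₄ = 29·49·49 = 69629.
Length 3: M₁..M₃: k=1: 0+21315+24·15·49=38955; k=2: 10440+0+24·29·49=44544 → min 38955 | M₂..M₄: k=2: 0+69629+15·29·49=90944; k=3: 21315+0+15·49·49=57330 → min 57330.
Length 4: M₁..M₄: k=1: 0+57330+24·15·49=74970; k=2: 10440+69629+24·29·49=114173; k=3: 38955+0+24·49·49=96579 → min 74970.
Optimal order: (M₁ × ((M₂ × M₃) × M₄)) with cost 74970.

74970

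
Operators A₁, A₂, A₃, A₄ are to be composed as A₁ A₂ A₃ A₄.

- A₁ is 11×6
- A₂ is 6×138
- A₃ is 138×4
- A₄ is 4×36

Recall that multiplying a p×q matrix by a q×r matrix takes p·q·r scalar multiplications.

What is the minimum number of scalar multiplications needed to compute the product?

5160

Adjacent pairs: A₁A₂ = 11·6·138 = 9108; A₂A₃ = 6·138·4 = 3312; A₃A₄ = 138·4·36 = 19872.
Length 3: A₁..A₃: k=1: 0+3312+11·6·4=3576; k=2: 9108+0+11·138·4=15180 → min 3576 | A₂..A₄: k=2: 0+19872+6·138·36=49680; k=3: 3312+0+6·4·36=4176 → min 4176.
Length 4: A₁..A₄: k=1: 0+4176+11·6·36=6552; k=2: 9108+19872+11·138·36=83628; k=3: 3576+0+11·4·36=5160 → min 5160.
Optimal order: ((A₁ (A₂ A₃)) A₄) with cost 5160.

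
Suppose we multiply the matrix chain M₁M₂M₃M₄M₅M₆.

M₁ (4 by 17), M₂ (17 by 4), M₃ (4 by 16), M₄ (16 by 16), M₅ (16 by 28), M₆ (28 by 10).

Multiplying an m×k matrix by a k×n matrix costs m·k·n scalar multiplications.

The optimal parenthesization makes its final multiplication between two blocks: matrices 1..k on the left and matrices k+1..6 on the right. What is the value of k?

2

Adjacent pairs: M₁M₂ = 4·17·4 = 272; M₂M₃ = 17·4·16 = 1088; M₃M₄ = 4·16·16 = 1024; M₄M₅ = 16·16·28 = 7168; M₅M₆ = 16·28·10 = 4480.
Length 3: M₁..M₃: k=1: 0+1088+4·17·16=2176; k=2: 272+0+4·4·16=528 → min 528 | M₂..M₄: k=2: 0+1024+17·4·16=2112; k=3: 1088+0+17·16·16=5440 → min 2112 | M₃..M₅: k=3: 0+7168+4·16·28=8960; k=4: 1024+0+4·16·28=2816 → min 2816 | M₄..M₆: k=4: 0+4480+16·16·10=7040; k=5: 7168+0+16·28·10=11648 → min 7040.
Length 4: M₁..M₄: k=1: 0+2112+4·17·16=3200; k=2: 272+1024+4·4·16=1552; k=3: 528+0+4·16·16=1552 → min 1552 | M₂..M₅: k=2: 0+2816+17·4·28=4720; k=3: 1088+7168+17·16·28=15872; k=4: 2112+0+17·16·28=9728 → min 4720 | M₃..M₆: k=3: 0+7040+4·16·10=7680; k=4: 1024+4480+4·16·10=6144; k=5: 2816+0+4·28·10=3936 → min 3936.
Length 5: M₁..M₅: k=1: 0+4720+4·17·28=6624; k=2: 272+2816+4·4·28=3536; k=3: 528+7168+4·16·28=9488; k=4: 1552+0+4·16·28=3344 → min 3344 | M₂..M₆: k=2: 0+3936+17·4·10=4616; k=3: 1088+7040+17·16·10=10848; k=4: 2112+4480+17·16·10=9312; k=5: 4720+0+17·28·10=9480 → min 4616.
Top-level splits: k=1: (M₁..M₁)·(M₂..M₆) → 0+4616+4·17·10 = 5296; k=2: (M₁..M₂)·(M₃..M₆) → 272+3936+4·4·10 = 4368; k=3: (M₁..M₃)·(M₄..M₆) → 528+7040+4·16·10 = 8208; k=4: (M₁..M₄)·(M₅..M₆) → 1552+4480+4·16·10 = 6672; k=5: (M₁..M₅)·(M₆..M₆) → 3344+0+4·28·10 = 4464.
Best split is after M₂, i.e. k = 2.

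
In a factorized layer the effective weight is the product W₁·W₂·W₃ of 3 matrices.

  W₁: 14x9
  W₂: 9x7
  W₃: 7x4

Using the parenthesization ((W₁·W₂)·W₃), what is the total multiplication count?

1274

(W₁·W₂): 14×9 by 9×7 → 14×7, cost 14·9·7 = 882
((W₁·W₂)·W₃): 14×7 by 7×4 → 14×4, cost 14·7·4 = 392; cumulative 1274
Total: 1274 scalar multiplications.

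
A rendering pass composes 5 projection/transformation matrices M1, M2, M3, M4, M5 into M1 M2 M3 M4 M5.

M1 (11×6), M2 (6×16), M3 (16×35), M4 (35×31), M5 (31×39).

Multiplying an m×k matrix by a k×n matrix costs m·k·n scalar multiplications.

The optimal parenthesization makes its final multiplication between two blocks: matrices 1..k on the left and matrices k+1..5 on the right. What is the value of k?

1

Adjacent pairs: M1M2 = 11·6·16 = 1056; M2M3 = 6·16·35 = 3360; M3M4 = 16·35·31 = 17360; M4M5 = 35·31·39 = 42315.
Length 3: M1..M3: k=1: 0+3360+11·6·35=5670; k=2: 1056+0+11·16·35=7216 → min 5670 | M2..M4: k=2: 0+17360+6·16·31=20336; k=3: 3360+0+6·35·31=9870 → min 9870 | M3..M5: k=3: 0+42315+16·35·39=64155; k=4: 17360+0+16·31·39=36704 → min 36704.
Length 4: M1..M4: k=1: 0+9870+11·6·31=11916; k=2: 1056+17360+11·16·31=23872; k=3: 5670+0+11·35·31=17605 → min 11916 | M2..M5: k=2: 0+36704+6·16·39=40448; k=3: 3360+42315+6·35·39=53865; k=4: 9870+0+6·31·39=17124 → min 17124.
Top-level splits: k=1: (M1..M1)·(M2..M5) → 0+17124+11·6·39 = 19698; k=2: (M1..M2)·(M3..M5) → 1056+36704+11·16·39 = 44624; k=3: (M1..M3)·(M4..M5) → 5670+42315+11·35·39 = 63000; k=4: (M1..M4)·(M5..M5) → 11916+0+11·31·39 = 25215.
Best split is after M1, i.e. k = 1.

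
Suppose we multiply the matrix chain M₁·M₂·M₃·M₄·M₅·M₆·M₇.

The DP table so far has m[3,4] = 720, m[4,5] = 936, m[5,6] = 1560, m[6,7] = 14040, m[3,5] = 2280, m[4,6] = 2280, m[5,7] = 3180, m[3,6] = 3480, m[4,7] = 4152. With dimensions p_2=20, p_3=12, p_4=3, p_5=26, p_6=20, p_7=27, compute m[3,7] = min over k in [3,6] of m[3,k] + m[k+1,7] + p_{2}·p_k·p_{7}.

m[3,7] = min over k∈[3,6] of m[3,k]+m[k+1,7]+p_{2}·p_k·p_{7}.
k=3: 0 + 4152 + 20·12·27 = 10632; k=4: 720 + 3180 + 20·3·27 = 5520; k=5: 2280 + 14040 + 20·26·27 = 30360; k=6: 3480 + 0 + 20·20·27 = 14280.
Minimum: 5520 at k=4.

5520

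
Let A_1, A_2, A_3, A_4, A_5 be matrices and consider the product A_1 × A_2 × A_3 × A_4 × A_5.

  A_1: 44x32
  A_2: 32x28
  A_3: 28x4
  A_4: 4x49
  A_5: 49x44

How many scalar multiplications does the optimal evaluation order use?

25584

Adjacent pairs: A_1A_2 = 44·32·28 = 39424; A_2A_3 = 32·28·4 = 3584; A_3A_4 = 28·4·49 = 5488; A_4A_5 = 4·49·44 = 8624.
Length 3: A_1..A_3: k=1: 0+3584+44·32·4=9216; k=2: 39424+0+44·28·4=44352 → min 9216 | A_2..A_4: k=2: 0+5488+32·28·49=49392; k=3: 3584+0+32·4·49=9856 → min 9856 | A_3..A_5: k=3: 0+8624+28·4·44=13552; k=4: 5488+0+28·49·44=65856 → min 13552.
Length 4: A_1..A_4: k=1: 0+9856+44·32·49=78848; k=2: 39424+5488+44·28·49=105280; k=3: 9216+0+44·4·49=17840 → min 17840 | A_2..A_5: k=2: 0+13552+32·28·44=52976; k=3: 3584+8624+32·4·44=17840; k=4: 9856+0+32·49·44=78848 → min 17840.
Length 5: A_1..A_5: k=1: 0+17840+44·32·44=79792; k=2: 39424+13552+44·28·44=107184; k=3: 9216+8624+44·4·44=25584; k=4: 17840+0+44·49·44=112704 → min 25584.
Optimal order: ((A_1 × (A_2 × A_3)) × (A_4 × A_5)) with cost 25584.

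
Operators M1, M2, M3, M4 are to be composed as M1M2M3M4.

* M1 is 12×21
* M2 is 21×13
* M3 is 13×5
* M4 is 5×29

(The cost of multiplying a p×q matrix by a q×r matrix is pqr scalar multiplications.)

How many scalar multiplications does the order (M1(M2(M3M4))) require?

(M3M4): 13×5 by 5×29 → 13×29, cost 13·5·29 = 1885
(M2(M3M4)): 21×13 by 13×29 → 21×29, cost 21·13·29 = 7917; cumulative 9802
(M1(M2(M3M4))): 12×21 by 21×29 → 12×29, cost 12·21·29 = 7308; cumulative 17110
Total: 17110 scalar multiplications.

17110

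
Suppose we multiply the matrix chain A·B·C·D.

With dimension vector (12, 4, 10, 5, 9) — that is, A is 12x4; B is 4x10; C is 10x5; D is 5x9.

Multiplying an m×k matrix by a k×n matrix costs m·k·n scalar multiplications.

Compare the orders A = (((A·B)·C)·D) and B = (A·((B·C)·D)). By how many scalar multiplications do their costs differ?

Order A = (((A·B)·C)·D): (A·B): 12×4 by 4×10 → 12×10, cost 12·4·10 = 480; ((A·B)·C): 12×10 by 10×5 → 12×5, cost 12·10·5 = 600; cumulative 1080; (((A·B)·C)·D): 12×5 by 5×9 → 12×9, cost 12·5·9 = 540; cumulative 1620. Total 1620.
Order B = (A·((B·C)·D)): (B·C): 4×10 by 10×5 → 4×5, cost 4·10·5 = 200; ((B·C)·D): 4×5 by 5×9 → 4×9, cost 4·5·9 = 180; cumulative 380; (A·((B·C)·D)): 12×4 by 4×9 → 12×9, cost 12·4·9 = 432; cumulative 812. Total 812.
Difference: |1620 − 812| = 808.

808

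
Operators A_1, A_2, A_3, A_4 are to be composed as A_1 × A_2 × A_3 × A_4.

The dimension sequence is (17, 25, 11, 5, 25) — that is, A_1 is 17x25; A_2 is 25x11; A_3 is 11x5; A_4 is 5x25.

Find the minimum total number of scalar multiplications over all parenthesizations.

Adjacent pairs: A_1A_2 = 17·25·11 = 4675; A_2A_3 = 25·11·5 = 1375; A_3A_4 = 11·5·25 = 1375.
Length 3: A_1..A_3: k=1: 0+1375+17·25·5=3500; k=2: 4675+0+17·11·5=5610 → min 3500 | A_2..A_4: k=2: 0+1375+25·11·25=8250; k=3: 1375+0+25·5·25=4500 → min 4500.
Length 4: A_1..A_4: k=1: 0+4500+17·25·25=15125; k=2: 4675+1375+17·11·25=10725; k=3: 3500+0+17·5·25=5625 → min 5625.
Optimal order: ((A_1 × (A_2 × A_3)) × A_4) with cost 5625.

5625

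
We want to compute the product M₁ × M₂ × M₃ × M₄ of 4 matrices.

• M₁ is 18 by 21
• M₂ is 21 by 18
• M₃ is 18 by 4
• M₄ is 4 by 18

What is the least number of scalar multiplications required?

Adjacent pairs: M₁M₂ = 18·21·18 = 6804; M₂M₃ = 21·18·4 = 1512; M₃M₄ = 18·4·18 = 1296.
Length 3: M₁..M₃: k=1: 0+1512+18·21·4=3024; k=2: 6804+0+18·18·4=8100 → min 3024 | M₂..M₄: k=2: 0+1296+21·18·18=8100; k=3: 1512+0+21·4·18=3024 → min 3024.
Length 4: M₁..M₄: k=1: 0+3024+18·21·18=9828; k=2: 6804+1296+18·18·18=13932; k=3: 3024+0+18·4·18=4320 → min 4320.
Optimal order: ((M₁ × (M₂ × M₃)) × M₄) with cost 4320.

4320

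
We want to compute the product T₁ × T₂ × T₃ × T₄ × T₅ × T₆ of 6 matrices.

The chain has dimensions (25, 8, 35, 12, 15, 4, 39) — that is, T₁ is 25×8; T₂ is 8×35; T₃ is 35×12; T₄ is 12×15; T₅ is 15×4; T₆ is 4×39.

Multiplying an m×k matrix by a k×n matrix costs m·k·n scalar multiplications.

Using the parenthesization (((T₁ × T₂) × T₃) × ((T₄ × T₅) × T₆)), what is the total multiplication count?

(T₁ × T₂): 25×8 by 8×35 → 25×35, cost 25·8·35 = 7000
((T₁ × T₂) × T₃): 25×35 by 35×12 → 25×12, cost 25·35·12 = 10500; cumulative 17500
(T₄ × T₅): 12×15 by 15×4 → 12×4, cost 12·15·4 = 720
((T₄ × T₅) × T₆): 12×4 by 4×39 → 12×39, cost 12·4·39 = 1872; cumulative 2592
(((T₁ × T₂) × T₃) × ((T₄ × T₅) × T₆)): 25×12 by 12×39 → 25×39, cost 25·12·39 = 11700; cumulative 31792
Total: 31792 scalar multiplications.

31792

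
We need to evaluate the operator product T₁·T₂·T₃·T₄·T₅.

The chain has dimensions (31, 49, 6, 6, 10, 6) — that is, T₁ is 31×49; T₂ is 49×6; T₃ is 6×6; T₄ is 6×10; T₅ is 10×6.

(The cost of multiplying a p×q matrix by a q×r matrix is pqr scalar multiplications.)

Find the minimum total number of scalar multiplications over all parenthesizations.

10806

Adjacent pairs: T₁T₂ = 31·49·6 = 9114; T₂T₃ = 49·6·6 = 1764; T₃T₄ = 6·6·10 = 360; T₄T₅ = 6·10·6 = 360.
Length 3: T₁..T₃: k=1: 0+1764+31·49·6=10878; k=2: 9114+0+31·6·6=10230 → min 10230 | T₂..T₄: k=2: 0+360+49·6·10=3300; k=3: 1764+0+49·6·10=4704 → min 3300 | T₃..T₅: k=3: 0+360+6·6·6=576; k=4: 360+0+6·10·6=720 → min 576.
Length 4: T₁..T₄: k=1: 0+3300+31·49·10=18490; k=2: 9114+360+31·6·10=11334; k=3: 10230+0+31·6·10=12090 → min 11334 | T₂..T₅: k=2: 0+576+49·6·6=2340; k=3: 1764+360+49·6·6=3888; k=4: 3300+0+49·10·6=6240 → min 2340.
Length 5: T₁..T₅: k=1: 0+2340+31·49·6=11454; k=2: 9114+576+31·6·6=10806; k=3: 10230+360+31·6·6=11706; k=4: 11334+0+31·10·6=13194 → min 10806.
Optimal order: ((T₁·T₂)·(T₃·(T₄·T₅))) with cost 10806.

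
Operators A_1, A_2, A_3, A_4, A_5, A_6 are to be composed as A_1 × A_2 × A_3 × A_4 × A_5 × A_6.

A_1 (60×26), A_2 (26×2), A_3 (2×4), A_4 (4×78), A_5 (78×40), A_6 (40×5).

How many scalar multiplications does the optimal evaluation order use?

10984

Adjacent pairs: A_1A_2 = 60·26·2 = 3120; A_2A_3 = 26·2·4 = 208; A_3A_4 = 2·4·78 = 624; A_4A_5 = 4·78·40 = 12480; A_5A_6 = 78·40·5 = 15600.
Length 3: A_1..A_3: k=1: 0+208+60·26·4=6448; k=2: 3120+0+60·2·4=3600 → min 3600 | A_2..A_4: k=2: 0+624+26·2·78=4680; k=3: 208+0+26·4·78=8320 → min 4680 | A_3..A_5: k=3: 0+12480+2·4·40=12800; k=4: 624+0+2·78·40=6864 → min 6864 | A_4..A_6: k=4: 0+15600+4·78·5=17160; k=5: 12480+0+4·40·5=13280 → min 13280.
Length 4: A_1..A_4: k=1: 0+4680+60·26·78=126360; k=2: 3120+624+60·2·78=13104; k=3: 3600+0+60·4·78=22320 → min 13104 | A_2..A_5: k=2: 0+6864+26·2·40=8944; k=3: 208+12480+26·4·40=16848; k=4: 4680+0+26·78·40=85800 → min 8944 | A_3..A_6: k=3: 0+13280+2·4·5=13320; k=4: 624+15600+2·78·5=17004; k=5: 6864+0+2·40·5=7264 → min 7264.
Length 5: A_1..A_5: k=1: 0+8944+60·26·40=71344; k=2: 3120+6864+60·2·40=14784; k=3: 3600+12480+60·4·40=25680; k=4: 13104+0+60·78·40=200304 → min 14784 | A_2..A_6: k=2: 0+7264+26·2·5=7524; k=3: 208+13280+26·4·5=14008; k=4: 4680+15600+26·78·5=30420; k=5: 8944+0+26·40·5=14144 → min 7524.
Length 6: A_1..A_6: k=1: 0+7524+60·26·5=15324; k=2: 3120+7264+60·2·5=10984; k=3: 3600+13280+60·4·5=18080; k=4: 13104+15600+60·78·5=52104; k=5: 14784+0+60·40·5=26784 → min 10984.
Optimal order: ((A_1 × A_2) × (((A_3 × A_4) × A_5) × A_6)) with cost 10984.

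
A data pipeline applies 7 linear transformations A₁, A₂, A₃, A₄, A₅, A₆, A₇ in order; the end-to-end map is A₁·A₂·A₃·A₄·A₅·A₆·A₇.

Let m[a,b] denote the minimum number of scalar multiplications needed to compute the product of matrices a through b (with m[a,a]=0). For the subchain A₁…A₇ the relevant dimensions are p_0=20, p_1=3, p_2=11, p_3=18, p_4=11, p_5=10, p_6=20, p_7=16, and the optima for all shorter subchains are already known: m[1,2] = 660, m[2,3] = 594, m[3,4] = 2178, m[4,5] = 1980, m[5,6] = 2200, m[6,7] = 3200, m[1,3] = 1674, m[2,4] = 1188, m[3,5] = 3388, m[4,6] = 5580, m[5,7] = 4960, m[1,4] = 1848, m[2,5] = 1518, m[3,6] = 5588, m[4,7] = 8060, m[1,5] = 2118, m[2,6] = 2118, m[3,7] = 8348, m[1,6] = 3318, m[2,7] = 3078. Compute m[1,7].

m[1,7] = min over k∈[1,6] of m[1,k]+m[k+1,7]+p_{0}·p_k·p_{7}.
k=1: 0 + 3078 + 20·3·16 = 4038; k=2: 660 + 8348 + 20·11·16 = 12528; k=3: 1674 + 8060 + 20·18·16 = 15494; k=4: 1848 + 4960 + 20·11·16 = 10328; k=5: 2118 + 3200 + 20·10·16 = 8518; k=6: 3318 + 0 + 20·20·16 = 9718.
Minimum: 4038 at k=1.

4038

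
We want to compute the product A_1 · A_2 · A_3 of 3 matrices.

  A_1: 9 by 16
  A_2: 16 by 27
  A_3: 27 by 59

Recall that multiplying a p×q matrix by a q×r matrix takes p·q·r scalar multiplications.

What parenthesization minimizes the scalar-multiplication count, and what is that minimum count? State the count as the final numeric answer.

18225

(A_1 · (A_2 · A_3)): cost 33984.
((A_1 · A_2) · A_3): cost 18225.
Optimal: ((A_1 · A_2) · A_3) with cost 18225.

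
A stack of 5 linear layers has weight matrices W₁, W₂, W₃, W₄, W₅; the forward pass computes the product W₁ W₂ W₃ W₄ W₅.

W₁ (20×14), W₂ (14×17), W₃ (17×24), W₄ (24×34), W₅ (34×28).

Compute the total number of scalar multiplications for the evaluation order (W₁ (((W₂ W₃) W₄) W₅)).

(W₂ W₃): 14×17 by 17×24 → 14×24, cost 14·17·24 = 5712
((W₂ W₃) W₄): 14×24 by 24×34 → 14×34, cost 14·24·34 = 11424; cumulative 17136
(((W₂ W₃) W₄) W₅): 14×34 by 34×28 → 14×28, cost 14·34·28 = 13328; cumulative 30464
(W₁ (((W₂ W₃) W₄) W₅)): 20×14 by 14×28 → 20×28, cost 20·14·28 = 7840; cumulative 38304
Total: 38304 scalar multiplications.

38304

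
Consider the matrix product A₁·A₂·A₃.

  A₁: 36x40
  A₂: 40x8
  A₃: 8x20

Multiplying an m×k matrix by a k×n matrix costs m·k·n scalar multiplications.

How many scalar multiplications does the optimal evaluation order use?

17280

Order (A₁·(A₂·A₃)): (A₂·A₃): 40×8 by 8×20 → 40×20, cost 40·8·20 = 6400; (A₁·(A₂·A₃)): 36×40 by 40×20 → 36×20, cost 36·40·20 = 28800; cumulative 35200. Total 35200.
Order ((A₁·A₂)·A₃): (A₁·A₂): 36×40 by 40×8 → 36×8, cost 36·40·8 = 11520; ((A₁·A₂)·A₃): 36×8 by 8×20 → 36×20, cost 36·8·20 = 5760; cumulative 17280. Total 17280.
Minimum: 17280.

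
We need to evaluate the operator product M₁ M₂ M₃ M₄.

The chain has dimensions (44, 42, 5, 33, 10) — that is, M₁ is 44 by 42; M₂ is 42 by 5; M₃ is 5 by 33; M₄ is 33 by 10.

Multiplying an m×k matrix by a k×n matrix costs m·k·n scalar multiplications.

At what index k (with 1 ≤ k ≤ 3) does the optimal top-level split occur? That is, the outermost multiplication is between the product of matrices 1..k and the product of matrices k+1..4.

Adjacent pairs: M₁M₂ = 44·42·5 = 9240; M₂M₃ = 42·5·33 = 6930; M₃M₄ = 5·33·10 = 1650.
Length 3: M₁..M₃: k=1: 0+6930+44·42·33=67914; k=2: 9240+0+44·5·33=16500 → min 16500 | M₂..M₄: k=2: 0+1650+42·5·10=3750; k=3: 6930+0+42·33·10=20790 → min 3750.
Top-level splits: k=1: (M₁..M₁)·(M₂..M₄) → 0+3750+44·42·10 = 22230; k=2: (M₁..M₂)·(M₃..M₄) → 9240+1650+44·5·10 = 13090; k=3: (M₁..M₃)·(M₄..M₄) → 16500+0+44·33·10 = 31020.
Best split is after M₂, i.e. k = 2.

2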